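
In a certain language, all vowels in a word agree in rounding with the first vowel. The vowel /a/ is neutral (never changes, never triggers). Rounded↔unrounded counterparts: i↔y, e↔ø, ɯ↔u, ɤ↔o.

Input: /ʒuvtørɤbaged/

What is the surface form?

[ʒuvtørobagød]

/ɤ/ harmonizes with /u/ ([+round]) → [o]
/e/ harmonizes with /u/ ([+round]) → [ø]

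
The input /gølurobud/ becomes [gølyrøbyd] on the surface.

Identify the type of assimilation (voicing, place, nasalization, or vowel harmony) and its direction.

vowel harmony, progressive

/u/→[y] /o/→[ø] /u/→[y].
Vowels agree with the first vowel, so the harmony is progressive.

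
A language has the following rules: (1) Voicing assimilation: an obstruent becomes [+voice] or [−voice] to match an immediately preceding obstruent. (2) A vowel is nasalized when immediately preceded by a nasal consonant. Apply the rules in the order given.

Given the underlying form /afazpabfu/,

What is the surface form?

[afazbabvu]

Rule 1: /p/ after /z/ (voiced) → [b]
Rule 1: /f/ after /b/ (voiced) → [v]
After rule 1: afazbabvu
Rule 2: no segment meets the rule's conditions; no change.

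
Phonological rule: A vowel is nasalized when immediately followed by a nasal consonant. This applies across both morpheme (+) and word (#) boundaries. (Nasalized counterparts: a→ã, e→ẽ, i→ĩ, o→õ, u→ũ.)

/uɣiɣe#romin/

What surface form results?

/o/ before nasal /m/ → [õ]
/i/ before nasal /n/ → [ĩ]

[uɣiɣe#rõmĩn]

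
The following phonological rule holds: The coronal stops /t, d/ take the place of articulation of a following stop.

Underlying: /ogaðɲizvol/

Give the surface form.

[ogaðɲizvol]

no segment meets the rule's conditions; no change.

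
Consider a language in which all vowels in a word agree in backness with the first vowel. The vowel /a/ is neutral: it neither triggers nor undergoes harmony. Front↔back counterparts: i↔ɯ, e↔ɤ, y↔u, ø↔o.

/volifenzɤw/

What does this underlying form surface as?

[volɯfɤnzɤw]

/i/ harmonizes with /o/ ([+back]) → [ɯ]
/e/ harmonizes with /o/ ([+back]) → [ɤ]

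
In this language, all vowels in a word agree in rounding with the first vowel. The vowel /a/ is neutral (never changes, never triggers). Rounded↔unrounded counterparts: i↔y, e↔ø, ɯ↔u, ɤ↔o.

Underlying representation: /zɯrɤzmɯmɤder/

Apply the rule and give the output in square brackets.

no segment meets the rule's conditions; no change.

[zɯrɤzmɯmɤder]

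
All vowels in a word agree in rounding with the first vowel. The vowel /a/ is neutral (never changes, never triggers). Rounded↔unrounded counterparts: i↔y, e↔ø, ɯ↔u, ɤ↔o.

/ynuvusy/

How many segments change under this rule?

0

No segment meets the rule's conditions.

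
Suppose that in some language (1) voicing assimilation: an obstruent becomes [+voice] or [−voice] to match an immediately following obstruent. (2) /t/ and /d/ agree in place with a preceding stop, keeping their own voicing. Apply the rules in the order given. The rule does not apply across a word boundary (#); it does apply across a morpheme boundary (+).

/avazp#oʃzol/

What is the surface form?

Rule 1: /z/ before /p/ (voiceless) → [s]
Rule 1: /ʃ/ before /z/ (voiced) → [ʒ]
After rule 1: avasp#oʒzol
Rule 2: no segment meets the rule's conditions; no change.

[avasp#oʒzol]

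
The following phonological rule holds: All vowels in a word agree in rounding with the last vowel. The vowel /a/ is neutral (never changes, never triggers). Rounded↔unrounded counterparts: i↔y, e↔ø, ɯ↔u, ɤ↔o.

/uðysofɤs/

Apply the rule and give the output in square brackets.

[ɯðisɤfɤs]

/u/ harmonizes with /ɤ/ ([-round]) → [ɯ]
/y/ harmonizes with /ɤ/ ([-round]) → [i]
/o/ harmonizes with /ɤ/ ([-round]) → [ɤ]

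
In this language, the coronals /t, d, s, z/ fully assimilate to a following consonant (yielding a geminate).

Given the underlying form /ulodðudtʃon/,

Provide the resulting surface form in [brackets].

/d/ before /ð/ → [ð] (total assimilation)
/d/ before /tʃ/ → [tʃ] (total assimilation)

[uloððutʃtʃon]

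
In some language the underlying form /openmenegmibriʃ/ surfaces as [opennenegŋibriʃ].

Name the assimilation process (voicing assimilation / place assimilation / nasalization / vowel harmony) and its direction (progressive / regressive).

place assimilation, progressive

/m/→[n] /m/→[ŋ].
Each target copies a feature from the preceding segment, so the direction is progressive.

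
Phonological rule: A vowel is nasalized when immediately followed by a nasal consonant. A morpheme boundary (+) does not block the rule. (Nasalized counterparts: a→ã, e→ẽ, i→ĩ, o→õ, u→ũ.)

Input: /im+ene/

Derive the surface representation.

/i/ before nasal /m/ → [ĩ]
/e/ before nasal /n/ → [ẽ]

[ĩm+ẽne]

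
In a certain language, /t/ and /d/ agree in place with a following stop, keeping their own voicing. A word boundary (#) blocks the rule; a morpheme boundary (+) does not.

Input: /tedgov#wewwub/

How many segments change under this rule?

/d/ before /g/ (velar) → [g]
1 segment changes.

1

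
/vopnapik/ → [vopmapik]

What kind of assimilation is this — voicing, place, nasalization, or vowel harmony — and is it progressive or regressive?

place assimilation, progressive

/n/→[m].
Each target copies a feature from the preceding segment, so the direction is progressive.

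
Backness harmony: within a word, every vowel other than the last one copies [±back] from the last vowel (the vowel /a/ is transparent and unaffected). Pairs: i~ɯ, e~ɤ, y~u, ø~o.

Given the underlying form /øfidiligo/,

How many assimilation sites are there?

4

/ø/ harmonizes with /o/ ([+back]) → [o]
/i/ harmonizes with /o/ ([+back]) → [ɯ]
/i/ harmonizes with /o/ ([+back]) → [ɯ]
/i/ harmonizes with /o/ ([+back]) → [ɯ]
4 segments change.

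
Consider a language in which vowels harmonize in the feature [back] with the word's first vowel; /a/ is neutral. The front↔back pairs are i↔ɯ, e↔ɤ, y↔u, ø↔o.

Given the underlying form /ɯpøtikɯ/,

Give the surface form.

[ɯpotɯkɯ]

/ø/ harmonizes with /ɯ/ ([+back]) → [o]
/i/ harmonizes with /ɯ/ ([+back]) → [ɯ]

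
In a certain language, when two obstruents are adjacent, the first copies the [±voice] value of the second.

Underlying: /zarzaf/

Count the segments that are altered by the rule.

0

No segment meets the rule's conditions.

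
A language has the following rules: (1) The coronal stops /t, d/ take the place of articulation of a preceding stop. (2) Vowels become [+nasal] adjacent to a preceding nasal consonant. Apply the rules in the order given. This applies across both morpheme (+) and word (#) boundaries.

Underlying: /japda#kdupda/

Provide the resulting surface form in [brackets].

Rule 1: /d/ after /p/ (labial) → [b]
Rule 1: /d/ after /k/ (velar) → [g]
Rule 1: /d/ after /p/ (labial) → [b]
After rule 1: japba#kgupba
Rule 2: no segment meets the rule's conditions; no change.

[japba#kgupba]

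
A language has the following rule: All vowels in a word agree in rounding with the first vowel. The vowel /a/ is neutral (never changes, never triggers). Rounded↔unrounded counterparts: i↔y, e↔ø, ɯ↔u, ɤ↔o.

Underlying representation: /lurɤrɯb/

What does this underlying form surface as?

[lurorub]

/ɤ/ harmonizes with /u/ ([+round]) → [o]
/ɯ/ harmonizes with /u/ ([+round]) → [u]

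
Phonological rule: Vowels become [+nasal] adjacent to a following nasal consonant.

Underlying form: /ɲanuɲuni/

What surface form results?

[ɲãnũɲũni]

/a/ before nasal /n/ → [ã]
/u/ before nasal /ɲ/ → [ũ]
/u/ before nasal /n/ → [ũ]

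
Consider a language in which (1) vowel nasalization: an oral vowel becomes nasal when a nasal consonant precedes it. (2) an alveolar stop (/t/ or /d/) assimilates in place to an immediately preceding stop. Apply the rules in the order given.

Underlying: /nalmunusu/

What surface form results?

[nãlmũnũsu]

Rule 1: /a/ after nasal /n/ → [ã]
Rule 1: /u/ after nasal /m/ → [ũ]
Rule 1: /u/ after nasal /n/ → [ũ]
After rule 1: nãlmũnũsu
Rule 2: no segment meets the rule's conditions; no change.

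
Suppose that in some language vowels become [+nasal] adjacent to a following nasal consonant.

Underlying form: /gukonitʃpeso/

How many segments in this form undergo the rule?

/o/ before nasal /n/ → [õ]
1 segment changes.

1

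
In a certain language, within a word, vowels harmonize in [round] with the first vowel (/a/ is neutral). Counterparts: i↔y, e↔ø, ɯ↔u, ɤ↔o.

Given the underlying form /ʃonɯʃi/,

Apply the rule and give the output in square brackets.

/ɯ/ harmonizes with /o/ ([+round]) → [u]
/i/ harmonizes with /o/ ([+round]) → [y]

[ʃonuʃy]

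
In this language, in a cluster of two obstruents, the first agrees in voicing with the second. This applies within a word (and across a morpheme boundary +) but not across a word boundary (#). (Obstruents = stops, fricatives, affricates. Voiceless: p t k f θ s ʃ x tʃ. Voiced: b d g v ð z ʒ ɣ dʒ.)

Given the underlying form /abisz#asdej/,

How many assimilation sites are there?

2

/s/ before /z/ (voiced) → [z]
/s/ before /d/ (voiced) → [z]
2 segments change.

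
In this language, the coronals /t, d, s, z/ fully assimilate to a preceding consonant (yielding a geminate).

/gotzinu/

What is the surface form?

[gottinu]

/z/ after /t/ → [t] (total assimilation)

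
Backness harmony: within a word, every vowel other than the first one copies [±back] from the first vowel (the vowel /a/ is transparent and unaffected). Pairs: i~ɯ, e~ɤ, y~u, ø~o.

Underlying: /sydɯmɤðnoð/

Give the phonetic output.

[sydimeðnøð]

/ɯ/ harmonizes with /y/ ([-back]) → [i]
/ɤ/ harmonizes with /y/ ([-back]) → [e]
/o/ harmonizes with /y/ ([-back]) → [ø]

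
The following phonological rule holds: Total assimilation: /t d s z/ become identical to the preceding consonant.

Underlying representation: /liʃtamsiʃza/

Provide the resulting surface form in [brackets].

/t/ after /ʃ/ → [ʃ] (total assimilation)
/s/ after /m/ → [m] (total assimilation)
/z/ after /ʃ/ → [ʃ] (total assimilation)

[liʃʃammiʃʃa]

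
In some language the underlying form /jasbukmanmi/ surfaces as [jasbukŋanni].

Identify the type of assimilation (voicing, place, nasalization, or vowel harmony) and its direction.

place assimilation, progressive

/m/→[ŋ] /m/→[n].
Each target copies a feature from the preceding segment, so the direction is progressive.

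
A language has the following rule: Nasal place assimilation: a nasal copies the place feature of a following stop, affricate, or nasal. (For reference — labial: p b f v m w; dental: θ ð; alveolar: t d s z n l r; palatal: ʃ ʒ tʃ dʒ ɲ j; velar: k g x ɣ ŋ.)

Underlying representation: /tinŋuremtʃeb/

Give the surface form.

/n/ before /ŋ/ (velar) → [ŋ]
/m/ before /tʃ/ (palatal) → [ɲ]

[tiŋŋureɲtʃeb]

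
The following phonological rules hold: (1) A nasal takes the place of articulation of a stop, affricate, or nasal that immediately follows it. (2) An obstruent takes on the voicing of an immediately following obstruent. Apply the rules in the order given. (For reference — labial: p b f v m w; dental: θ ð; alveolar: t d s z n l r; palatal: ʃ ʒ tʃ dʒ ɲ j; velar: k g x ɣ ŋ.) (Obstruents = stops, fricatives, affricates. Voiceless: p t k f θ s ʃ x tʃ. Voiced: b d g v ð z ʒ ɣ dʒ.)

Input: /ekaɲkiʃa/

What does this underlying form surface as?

[ekaŋkiʃa]

Rule 1: /ɲ/ before /k/ (velar) → [ŋ]
After rule 1: ekaŋkiʃa
Rule 2: no segment meets the rule's conditions; no change.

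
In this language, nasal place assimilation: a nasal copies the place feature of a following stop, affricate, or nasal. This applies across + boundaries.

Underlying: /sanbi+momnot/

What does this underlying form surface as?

/n/ before /b/ (labial) → [m]
/m/ before /n/ (alveolar) → [n]

[sambi+monnot]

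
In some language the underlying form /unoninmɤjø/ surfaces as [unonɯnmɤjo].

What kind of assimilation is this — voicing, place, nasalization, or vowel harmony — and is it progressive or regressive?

/i/→[ɯ] /ø/→[o].
Vowels agree with the first vowel, so the harmony is progressive.

vowel harmony, progressive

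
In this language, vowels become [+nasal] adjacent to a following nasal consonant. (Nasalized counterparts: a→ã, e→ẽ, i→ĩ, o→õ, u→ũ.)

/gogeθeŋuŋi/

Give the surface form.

/e/ before nasal /ŋ/ → [ẽ]
/u/ before nasal /ŋ/ → [ũ]

[gogeθẽŋũŋi]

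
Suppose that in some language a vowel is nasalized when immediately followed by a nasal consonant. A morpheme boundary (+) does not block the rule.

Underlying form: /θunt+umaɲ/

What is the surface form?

/u/ before nasal /n/ → [ũ]
/u/ before nasal /m/ → [ũ]
/a/ before nasal /ɲ/ → [ã]

[θũnt+ũmãɲ]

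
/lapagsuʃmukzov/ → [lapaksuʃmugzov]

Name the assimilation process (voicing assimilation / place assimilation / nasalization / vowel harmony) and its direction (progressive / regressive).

voicing assimilation, regressive

/g/→[k] /k/→[g].
Each target copies a feature from the following segment, so the direction is regressive.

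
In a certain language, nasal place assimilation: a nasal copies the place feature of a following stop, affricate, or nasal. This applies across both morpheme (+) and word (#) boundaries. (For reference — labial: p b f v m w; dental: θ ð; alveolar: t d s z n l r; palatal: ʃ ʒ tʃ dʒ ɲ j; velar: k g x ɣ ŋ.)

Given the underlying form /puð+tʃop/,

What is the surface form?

[puð+tʃop]

no segment meets the rule's conditions; no change.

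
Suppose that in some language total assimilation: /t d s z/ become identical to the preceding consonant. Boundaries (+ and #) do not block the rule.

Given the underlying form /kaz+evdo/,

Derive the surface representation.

/d/ after /v/ → [v] (total assimilation)

[kaz+evvo]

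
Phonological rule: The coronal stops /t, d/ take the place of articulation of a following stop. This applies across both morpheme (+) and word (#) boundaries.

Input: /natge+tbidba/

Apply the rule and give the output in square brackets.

/t/ before /g/ (velar) → [k]
/t/ before /b/ (labial) → [p]
/d/ before /b/ (labial) → [b]

[nakge+pbibba]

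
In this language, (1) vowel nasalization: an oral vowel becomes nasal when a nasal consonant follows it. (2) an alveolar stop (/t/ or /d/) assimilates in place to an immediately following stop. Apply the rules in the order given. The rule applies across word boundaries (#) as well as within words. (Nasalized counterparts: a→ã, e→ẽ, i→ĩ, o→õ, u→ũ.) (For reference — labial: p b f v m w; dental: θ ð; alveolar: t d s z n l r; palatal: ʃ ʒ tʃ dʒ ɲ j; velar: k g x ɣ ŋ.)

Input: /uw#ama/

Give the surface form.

[uw#ãma]

Rule 1: /a/ before nasal /m/ → [ã]
After rule 1: uw#ãma
Rule 2: no segment meets the rule's conditions; no change.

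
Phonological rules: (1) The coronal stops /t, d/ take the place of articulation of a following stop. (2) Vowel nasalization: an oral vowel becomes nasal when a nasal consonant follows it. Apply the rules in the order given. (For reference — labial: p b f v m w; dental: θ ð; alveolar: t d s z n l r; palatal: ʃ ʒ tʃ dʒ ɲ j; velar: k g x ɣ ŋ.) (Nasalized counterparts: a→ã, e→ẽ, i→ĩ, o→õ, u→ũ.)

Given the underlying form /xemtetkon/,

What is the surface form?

[xẽmtekkõn]

Rule 1: /t/ before /k/ (velar) → [k]
After rule 1: xemtekkon
Rule 2: /e/ before nasal /m/ → [ẽ]
Rule 2: /o/ before nasal /n/ → [õ]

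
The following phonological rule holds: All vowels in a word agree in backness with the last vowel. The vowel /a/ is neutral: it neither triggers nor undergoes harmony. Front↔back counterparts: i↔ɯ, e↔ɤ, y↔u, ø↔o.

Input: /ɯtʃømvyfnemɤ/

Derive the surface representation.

[ɯtʃomvufnɤmɤ]

/ø/ harmonizes with /ɤ/ ([+back]) → [o]
/y/ harmonizes with /ɤ/ ([+back]) → [u]
/e/ harmonizes with /ɤ/ ([+back]) → [ɤ]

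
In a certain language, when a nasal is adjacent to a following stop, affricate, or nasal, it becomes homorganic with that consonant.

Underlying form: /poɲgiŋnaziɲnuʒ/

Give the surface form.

/ɲ/ before /g/ (velar) → [ŋ]
/ŋ/ before /n/ (alveolar) → [n]
/ɲ/ before /n/ (alveolar) → [n]

[poŋginnazinnuʒ]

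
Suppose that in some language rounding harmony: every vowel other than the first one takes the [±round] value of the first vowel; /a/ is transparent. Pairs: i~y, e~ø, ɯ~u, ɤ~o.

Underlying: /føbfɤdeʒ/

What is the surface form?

[føbfodøʒ]

/ɤ/ harmonizes with /ø/ ([+round]) → [o]
/e/ harmonizes with /ø/ ([+round]) → [ø]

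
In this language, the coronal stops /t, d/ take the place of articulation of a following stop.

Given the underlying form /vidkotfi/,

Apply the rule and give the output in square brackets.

/d/ before /k/ (velar) → [g]

[vigkotfi]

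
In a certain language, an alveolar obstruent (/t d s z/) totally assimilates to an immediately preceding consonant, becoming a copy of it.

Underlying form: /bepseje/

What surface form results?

/s/ after /p/ → [p] (total assimilation)

[beppeje]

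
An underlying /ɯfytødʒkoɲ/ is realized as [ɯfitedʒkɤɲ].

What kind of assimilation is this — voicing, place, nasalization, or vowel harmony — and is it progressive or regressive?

/y/→[i] /ø/→[e] /o/→[ɤ].
Vowels agree with the first vowel, so the harmony is progressive.

vowel harmony, progressive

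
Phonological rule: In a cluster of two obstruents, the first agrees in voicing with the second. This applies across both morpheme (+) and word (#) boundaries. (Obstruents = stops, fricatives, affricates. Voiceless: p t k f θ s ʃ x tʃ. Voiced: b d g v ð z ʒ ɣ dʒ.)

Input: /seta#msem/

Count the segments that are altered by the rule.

0

No segment meets the rule's conditions.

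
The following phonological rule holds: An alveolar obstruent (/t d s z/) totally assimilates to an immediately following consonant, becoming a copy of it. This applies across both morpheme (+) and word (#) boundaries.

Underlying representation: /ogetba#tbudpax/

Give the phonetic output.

[ogebba#bbuppax]

/t/ before /b/ → [b] (total assimilation)
/t/ before /b/ → [b] (total assimilation)
/d/ before /p/ → [p] (total assimilation)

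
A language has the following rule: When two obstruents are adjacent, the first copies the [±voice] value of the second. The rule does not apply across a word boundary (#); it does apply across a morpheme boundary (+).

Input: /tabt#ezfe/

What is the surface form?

[tapt#esfe]

/b/ before /t/ (voiceless) → [p]
/z/ before /f/ (voiceless) → [s]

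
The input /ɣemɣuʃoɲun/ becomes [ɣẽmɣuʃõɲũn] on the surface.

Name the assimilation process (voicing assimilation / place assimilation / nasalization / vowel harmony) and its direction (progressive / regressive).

nasalization, regressive

/e/→[ẽ] /o/→[õ] /u/→[ũ].
Each target copies a feature from the following segment, so the direction is regressive.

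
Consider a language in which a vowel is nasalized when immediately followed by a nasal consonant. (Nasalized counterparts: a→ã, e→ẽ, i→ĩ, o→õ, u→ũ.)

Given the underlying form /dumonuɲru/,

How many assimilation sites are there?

/u/ before nasal /m/ → [ũ]
/o/ before nasal /n/ → [õ]
/u/ before nasal /ɲ/ → [ũ]
3 segments change.

3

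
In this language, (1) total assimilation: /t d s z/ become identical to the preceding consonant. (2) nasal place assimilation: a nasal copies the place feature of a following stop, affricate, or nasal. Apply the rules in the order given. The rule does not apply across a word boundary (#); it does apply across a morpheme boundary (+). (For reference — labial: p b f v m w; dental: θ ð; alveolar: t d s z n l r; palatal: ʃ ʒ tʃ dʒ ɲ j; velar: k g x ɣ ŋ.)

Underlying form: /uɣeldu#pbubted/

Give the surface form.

[uɣellu#pbubbed]

Rule 1: /d/ after /l/ → [l] (total assimilation)
Rule 1: /t/ after /b/ → [b] (total assimilation)
After rule 1: uɣellu#pbubbed
Rule 2: no segment meets the rule's conditions; no change.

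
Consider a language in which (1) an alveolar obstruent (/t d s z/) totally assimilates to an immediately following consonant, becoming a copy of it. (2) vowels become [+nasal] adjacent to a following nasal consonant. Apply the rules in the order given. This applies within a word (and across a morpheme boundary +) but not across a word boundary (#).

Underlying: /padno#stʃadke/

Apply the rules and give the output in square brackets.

[pãnno#tʃtʃakke]

Rule 1: /d/ before /n/ → [n] (total assimilation)
Rule 1: /s/ before /tʃ/ → [tʃ] (total assimilation)
Rule 1: /d/ before /k/ → [k] (total assimilation)
After rule 1: panno#tʃtʃakke
Rule 2: /a/ before nasal /n/ → [ã]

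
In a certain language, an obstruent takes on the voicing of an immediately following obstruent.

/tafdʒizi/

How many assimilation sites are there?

1

/f/ before /dʒ/ (voiced) → [v]
1 segment changes.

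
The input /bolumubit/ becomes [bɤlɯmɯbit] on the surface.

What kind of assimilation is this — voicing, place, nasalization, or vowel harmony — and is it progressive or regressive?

/o/→[ɤ] /u/→[ɯ] /u/→[ɯ].
Vowels agree with the last vowel, so the harmony is regressive.

vowel harmony, regressive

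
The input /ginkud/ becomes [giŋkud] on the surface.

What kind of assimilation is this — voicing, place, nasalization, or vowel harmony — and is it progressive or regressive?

place assimilation, regressive

/n/→[ŋ].
Each target copies a feature from the following segment, so the direction is regressive.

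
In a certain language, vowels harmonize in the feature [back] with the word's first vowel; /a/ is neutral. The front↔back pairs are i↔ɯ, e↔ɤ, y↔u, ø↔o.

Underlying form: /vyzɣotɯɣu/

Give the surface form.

/o/ harmonizes with /y/ ([-back]) → [ø]
/ɯ/ harmonizes with /y/ ([-back]) → [i]
/u/ harmonizes with /y/ ([-back]) → [y]

[vyzɣøtiɣy]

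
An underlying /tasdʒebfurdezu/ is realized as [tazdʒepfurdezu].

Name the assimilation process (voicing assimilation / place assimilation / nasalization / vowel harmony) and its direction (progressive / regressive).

voicing assimilation, regressive

/s/→[z] /b/→[p].
Each target copies a feature from the following segment, so the direction is regressive.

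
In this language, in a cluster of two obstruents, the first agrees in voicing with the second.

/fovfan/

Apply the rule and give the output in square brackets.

[foffan]

/v/ before /f/ (voiceless) → [f]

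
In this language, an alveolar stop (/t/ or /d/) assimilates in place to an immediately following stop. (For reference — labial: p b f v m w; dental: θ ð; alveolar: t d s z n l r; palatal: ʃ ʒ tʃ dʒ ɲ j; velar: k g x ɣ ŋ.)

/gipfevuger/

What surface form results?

[gipfevuger]

no segment meets the rule's conditions; no change.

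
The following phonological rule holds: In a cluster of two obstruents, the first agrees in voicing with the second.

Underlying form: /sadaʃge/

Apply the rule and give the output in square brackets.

/ʃ/ before /g/ (voiced) → [ʒ]

[sadaʒge]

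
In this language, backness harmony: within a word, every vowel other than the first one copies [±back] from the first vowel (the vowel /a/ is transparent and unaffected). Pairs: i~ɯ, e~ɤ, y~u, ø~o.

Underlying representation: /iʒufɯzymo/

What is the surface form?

/u/ harmonizes with /i/ ([-back]) → [y]
/ɯ/ harmonizes with /i/ ([-back]) → [i]
/o/ harmonizes with /i/ ([-back]) → [ø]

[iʒyfizymø]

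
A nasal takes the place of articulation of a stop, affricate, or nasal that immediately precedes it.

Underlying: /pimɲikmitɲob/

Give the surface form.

[pimmikŋitnob]

/ɲ/ after /m/ (labial) → [m]
/m/ after /k/ (velar) → [ŋ]
/ɲ/ after /t/ (alveolar) → [n]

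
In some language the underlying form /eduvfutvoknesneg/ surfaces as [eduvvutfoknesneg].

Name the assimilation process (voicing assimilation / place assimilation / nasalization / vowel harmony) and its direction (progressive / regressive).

/f/→[v] /v/→[f].
Each target copies a feature from the preceding segment, so the direction is progressive.

voicing assimilation, progressive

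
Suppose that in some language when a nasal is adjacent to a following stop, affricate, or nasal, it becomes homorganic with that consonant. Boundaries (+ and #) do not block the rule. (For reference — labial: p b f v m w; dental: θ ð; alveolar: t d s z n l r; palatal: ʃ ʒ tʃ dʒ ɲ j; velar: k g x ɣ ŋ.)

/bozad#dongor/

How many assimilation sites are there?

/n/ before /g/ (velar) → [ŋ]
1 segment changes.

1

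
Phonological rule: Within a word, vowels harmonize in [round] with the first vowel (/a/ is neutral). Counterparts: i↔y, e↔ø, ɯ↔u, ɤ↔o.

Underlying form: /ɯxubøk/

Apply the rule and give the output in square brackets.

[ɯxɯbek]

/u/ harmonizes with /ɯ/ ([-round]) → [ɯ]
/ø/ harmonizes with /ɯ/ ([-round]) → [e]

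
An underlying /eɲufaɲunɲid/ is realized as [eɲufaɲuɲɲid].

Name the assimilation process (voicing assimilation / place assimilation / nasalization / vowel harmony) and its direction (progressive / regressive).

/n/→[ɲ].
Each target copies a feature from the following segment, so the direction is regressive.

place assimilation, regressive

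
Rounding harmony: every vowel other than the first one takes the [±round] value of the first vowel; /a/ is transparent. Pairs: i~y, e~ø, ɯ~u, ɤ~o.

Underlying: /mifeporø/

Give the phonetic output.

/o/ harmonizes with /i/ ([-round]) → [ɤ]
/ø/ harmonizes with /i/ ([-round]) → [e]

[mifepɤre]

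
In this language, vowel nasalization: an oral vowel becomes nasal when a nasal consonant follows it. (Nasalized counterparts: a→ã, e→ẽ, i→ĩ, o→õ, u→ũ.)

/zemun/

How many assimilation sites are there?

2

/e/ before nasal /m/ → [ẽ]
/u/ before nasal /n/ → [ũ]
2 segments change.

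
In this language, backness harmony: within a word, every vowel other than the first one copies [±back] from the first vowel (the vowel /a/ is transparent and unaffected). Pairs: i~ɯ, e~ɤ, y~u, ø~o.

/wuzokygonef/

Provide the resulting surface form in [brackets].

/y/ harmonizes with /u/ ([+back]) → [u]
/e/ harmonizes with /u/ ([+back]) → [ɤ]

[wuzokugonɤf]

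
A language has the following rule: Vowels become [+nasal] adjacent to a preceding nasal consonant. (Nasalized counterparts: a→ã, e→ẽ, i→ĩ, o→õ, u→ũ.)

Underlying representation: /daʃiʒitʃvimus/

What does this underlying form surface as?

[daʃiʒitʃvimũs]

/u/ after nasal /m/ → [ũ]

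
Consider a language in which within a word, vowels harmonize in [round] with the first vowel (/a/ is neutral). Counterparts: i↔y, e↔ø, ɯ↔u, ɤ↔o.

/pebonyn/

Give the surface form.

/o/ harmonizes with /e/ ([-round]) → [ɤ]
/y/ harmonizes with /e/ ([-round]) → [i]

[pebɤnin]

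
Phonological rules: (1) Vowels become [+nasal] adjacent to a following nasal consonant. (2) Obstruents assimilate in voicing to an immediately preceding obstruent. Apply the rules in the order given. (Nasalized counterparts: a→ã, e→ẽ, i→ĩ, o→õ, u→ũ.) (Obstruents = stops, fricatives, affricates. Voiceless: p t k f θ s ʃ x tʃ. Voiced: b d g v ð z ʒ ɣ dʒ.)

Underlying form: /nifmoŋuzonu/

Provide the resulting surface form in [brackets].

Rule 1: /o/ before nasal /ŋ/ → [õ]
Rule 1: /o/ before nasal /n/ → [õ]
After rule 1: nifmõŋuzõnu
Rule 2: no segment meets the rule's conditions; no change.

[nifmõŋuzõnu]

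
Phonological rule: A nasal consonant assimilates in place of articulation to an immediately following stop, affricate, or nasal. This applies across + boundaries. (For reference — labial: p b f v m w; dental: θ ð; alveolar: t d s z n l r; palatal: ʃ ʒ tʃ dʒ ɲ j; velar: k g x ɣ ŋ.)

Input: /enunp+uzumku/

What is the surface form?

[enump+uzuŋku]

/n/ before /p/ (labial) → [m]
/m/ before /k/ (velar) → [ŋ]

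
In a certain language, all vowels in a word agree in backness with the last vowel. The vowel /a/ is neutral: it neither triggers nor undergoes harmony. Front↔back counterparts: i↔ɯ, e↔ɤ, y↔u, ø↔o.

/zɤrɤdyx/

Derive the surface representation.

/ɤ/ harmonizes with /y/ ([-back]) → [e]
/ɤ/ harmonizes with /y/ ([-back]) → [e]

[zeredyx]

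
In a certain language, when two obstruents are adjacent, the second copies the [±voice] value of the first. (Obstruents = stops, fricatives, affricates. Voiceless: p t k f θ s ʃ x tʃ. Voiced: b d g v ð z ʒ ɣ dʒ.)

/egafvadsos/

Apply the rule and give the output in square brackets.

/v/ after /f/ (voiceless) → [f]
/s/ after /d/ (voiced) → [z]

[egaffadzos]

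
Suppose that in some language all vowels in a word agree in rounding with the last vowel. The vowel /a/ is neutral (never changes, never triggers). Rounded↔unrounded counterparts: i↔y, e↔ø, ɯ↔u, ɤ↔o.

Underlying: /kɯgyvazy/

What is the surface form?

[kugyvazy]

/ɯ/ harmonizes with /y/ ([+round]) → [u]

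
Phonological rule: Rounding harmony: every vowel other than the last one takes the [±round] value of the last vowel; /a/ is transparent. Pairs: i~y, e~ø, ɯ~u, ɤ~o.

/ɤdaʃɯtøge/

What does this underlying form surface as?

/ø/ harmonizes with /e/ ([-round]) → [e]

[ɤdaʃɯtege]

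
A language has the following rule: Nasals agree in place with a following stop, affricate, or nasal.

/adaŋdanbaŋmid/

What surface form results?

[adandambammid]

/ŋ/ before /d/ (alveolar) → [n]
/n/ before /b/ (labial) → [m]
/ŋ/ before /m/ (labial) → [m]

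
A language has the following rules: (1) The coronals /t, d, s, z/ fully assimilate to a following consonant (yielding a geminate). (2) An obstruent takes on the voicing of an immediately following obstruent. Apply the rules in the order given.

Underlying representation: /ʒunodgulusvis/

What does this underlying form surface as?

Rule 1: /d/ before /g/ → [g] (total assimilation)
Rule 1: /s/ before /v/ → [v] (total assimilation)
After rule 1: ʒunogguluvvis
Rule 2: no segment meets the rule's conditions; no change.

[ʒunogguluvvis]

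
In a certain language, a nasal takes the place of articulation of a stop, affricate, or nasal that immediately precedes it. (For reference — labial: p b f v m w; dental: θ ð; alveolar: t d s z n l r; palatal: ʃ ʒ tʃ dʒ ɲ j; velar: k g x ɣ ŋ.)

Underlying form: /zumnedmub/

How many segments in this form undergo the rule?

/n/ after /m/ (labial) → [m]
/m/ after /d/ (alveolar) → [n]
2 segments change.

2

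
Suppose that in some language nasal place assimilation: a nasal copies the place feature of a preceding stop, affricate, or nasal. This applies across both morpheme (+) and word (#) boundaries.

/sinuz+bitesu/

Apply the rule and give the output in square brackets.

no segment meets the rule's conditions; no change.

[sinuz+bitesu]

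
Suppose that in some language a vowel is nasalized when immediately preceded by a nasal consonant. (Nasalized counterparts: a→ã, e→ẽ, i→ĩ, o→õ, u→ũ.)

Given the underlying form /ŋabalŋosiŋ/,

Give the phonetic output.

/a/ after nasal /ŋ/ → [ã]
/o/ after nasal /ŋ/ → [õ]

[ŋãbalŋõsiŋ]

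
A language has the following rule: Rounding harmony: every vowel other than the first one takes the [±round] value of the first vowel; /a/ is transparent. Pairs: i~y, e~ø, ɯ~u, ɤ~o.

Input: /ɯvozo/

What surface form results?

/o/ harmonizes with /ɯ/ ([-round]) → [ɤ]
/o/ harmonizes with /ɯ/ ([-round]) → [ɤ]

[ɯvɤzɤ]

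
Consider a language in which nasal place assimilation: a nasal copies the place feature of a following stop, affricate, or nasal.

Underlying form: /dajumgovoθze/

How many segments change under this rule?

/m/ before /g/ (velar) → [ŋ]
1 segment changes.

1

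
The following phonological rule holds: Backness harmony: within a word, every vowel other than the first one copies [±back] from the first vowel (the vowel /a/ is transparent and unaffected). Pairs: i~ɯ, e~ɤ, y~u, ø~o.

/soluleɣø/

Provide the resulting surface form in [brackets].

/e/ harmonizes with /o/ ([+back]) → [ɤ]
/ø/ harmonizes with /o/ ([+back]) → [o]

[solulɤɣo]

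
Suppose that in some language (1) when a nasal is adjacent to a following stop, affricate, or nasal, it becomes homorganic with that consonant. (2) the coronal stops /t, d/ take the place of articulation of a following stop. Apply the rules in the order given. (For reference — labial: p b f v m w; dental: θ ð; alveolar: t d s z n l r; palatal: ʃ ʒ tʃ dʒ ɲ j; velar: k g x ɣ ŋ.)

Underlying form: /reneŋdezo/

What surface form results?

[renendezo]

Rule 1: /ŋ/ before /d/ (alveolar) → [n]
After rule 1: renendezo
Rule 2: no segment meets the rule's conditions; no change.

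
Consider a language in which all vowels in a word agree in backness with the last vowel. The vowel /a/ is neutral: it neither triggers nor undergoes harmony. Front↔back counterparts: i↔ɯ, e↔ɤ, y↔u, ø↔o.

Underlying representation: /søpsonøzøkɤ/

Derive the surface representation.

[sopsonozokɤ]

/ø/ harmonizes with /ɤ/ ([+back]) → [o]
/ø/ harmonizes with /ɤ/ ([+back]) → [o]
/ø/ harmonizes with /ɤ/ ([+back]) → [o]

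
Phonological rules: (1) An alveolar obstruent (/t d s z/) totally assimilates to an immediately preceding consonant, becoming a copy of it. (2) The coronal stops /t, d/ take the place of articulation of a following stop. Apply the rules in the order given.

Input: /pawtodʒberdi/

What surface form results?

Rule 1: /t/ after /w/ → [w] (total assimilation)
Rule 1: /d/ after /r/ → [r] (total assimilation)
After rule 1: pawwodʒberri
Rule 2: no segment meets the rule's conditions; no change.

[pawwodʒberri]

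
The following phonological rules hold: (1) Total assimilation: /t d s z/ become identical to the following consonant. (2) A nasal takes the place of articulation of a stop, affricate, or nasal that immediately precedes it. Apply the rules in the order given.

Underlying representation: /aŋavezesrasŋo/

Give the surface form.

Rule 1: /s/ before /r/ → [r] (total assimilation)
Rule 1: /s/ before /ŋ/ → [ŋ] (total assimilation)
After rule 1: aŋavezerraŋŋo
Rule 2: no segment meets the rule's conditions; no change.

[aŋavezerraŋŋo]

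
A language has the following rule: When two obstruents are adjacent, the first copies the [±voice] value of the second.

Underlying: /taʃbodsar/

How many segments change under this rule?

/ʃ/ before /b/ (voiced) → [ʒ]
/d/ before /s/ (voiceless) → [t]
2 segments change.

2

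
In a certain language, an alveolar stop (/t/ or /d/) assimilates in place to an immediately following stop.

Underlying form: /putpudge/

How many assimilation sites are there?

/t/ before /p/ (labial) → [p]
/d/ before /g/ (velar) → [g]
2 segments change.

2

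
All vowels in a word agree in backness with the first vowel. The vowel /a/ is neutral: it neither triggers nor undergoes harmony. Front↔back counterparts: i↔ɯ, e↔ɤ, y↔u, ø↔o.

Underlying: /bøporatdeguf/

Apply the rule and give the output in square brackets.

/o/ harmonizes with /ø/ ([-back]) → [ø]
/u/ harmonizes with /ø/ ([-back]) → [y]

[bøpøratdegyf]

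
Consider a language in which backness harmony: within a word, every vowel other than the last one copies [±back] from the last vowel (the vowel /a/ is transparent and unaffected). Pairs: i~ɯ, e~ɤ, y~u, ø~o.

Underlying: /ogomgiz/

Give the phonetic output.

[øgømgiz]

/o/ harmonizes with /i/ ([-back]) → [ø]
/o/ harmonizes with /i/ ([-back]) → [ø]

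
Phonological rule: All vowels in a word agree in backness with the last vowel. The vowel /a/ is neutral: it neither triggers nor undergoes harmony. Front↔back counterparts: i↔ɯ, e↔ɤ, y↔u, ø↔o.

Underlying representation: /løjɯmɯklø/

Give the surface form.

[løjimiklø]

/ɯ/ harmonizes with /ø/ ([-back]) → [i]
/ɯ/ harmonizes with /ø/ ([-back]) → [i]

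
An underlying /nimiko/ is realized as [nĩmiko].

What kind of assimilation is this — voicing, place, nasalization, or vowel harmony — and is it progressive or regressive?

nasalization, regressive

/i/→[ĩ].
Each target copies a feature from the following segment, so the direction is regressive.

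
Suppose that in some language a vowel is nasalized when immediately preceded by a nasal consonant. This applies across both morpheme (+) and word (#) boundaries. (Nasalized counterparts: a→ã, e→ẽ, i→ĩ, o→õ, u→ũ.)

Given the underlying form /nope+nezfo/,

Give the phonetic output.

[nõpe+nẽzfo]

/o/ after nasal /n/ → [õ]
/e/ after nasal /n/ → [ẽ]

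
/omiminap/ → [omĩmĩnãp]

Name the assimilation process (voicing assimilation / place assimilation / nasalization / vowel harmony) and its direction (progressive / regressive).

/i/→[ĩ] /i/→[ĩ] /a/→[ã].
Each target copies a feature from the preceding segment, so the direction is progressive.

nasalization, progressive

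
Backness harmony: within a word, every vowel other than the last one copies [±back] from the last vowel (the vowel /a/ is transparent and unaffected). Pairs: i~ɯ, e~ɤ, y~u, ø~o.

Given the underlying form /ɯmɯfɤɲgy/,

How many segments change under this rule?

3

/ɯ/ harmonizes with /y/ ([-back]) → [i]
/ɯ/ harmonizes with /y/ ([-back]) → [i]
/ɤ/ harmonizes with /y/ ([-back]) → [e]
3 segments change.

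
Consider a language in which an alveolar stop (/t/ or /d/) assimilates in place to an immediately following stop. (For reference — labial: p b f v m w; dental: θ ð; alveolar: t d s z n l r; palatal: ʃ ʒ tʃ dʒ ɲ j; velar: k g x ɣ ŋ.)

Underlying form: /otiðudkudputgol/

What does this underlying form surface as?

/d/ before /k/ (velar) → [g]
/d/ before /p/ (labial) → [b]
/t/ before /g/ (velar) → [k]

[otiðugkubpukgol]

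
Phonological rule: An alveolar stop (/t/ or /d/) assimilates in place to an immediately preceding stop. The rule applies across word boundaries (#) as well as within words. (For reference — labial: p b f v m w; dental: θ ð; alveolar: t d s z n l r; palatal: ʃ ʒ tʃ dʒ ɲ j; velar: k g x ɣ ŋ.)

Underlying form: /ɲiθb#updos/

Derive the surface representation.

/d/ after /p/ (labial) → [b]

[ɲiθb#upbos]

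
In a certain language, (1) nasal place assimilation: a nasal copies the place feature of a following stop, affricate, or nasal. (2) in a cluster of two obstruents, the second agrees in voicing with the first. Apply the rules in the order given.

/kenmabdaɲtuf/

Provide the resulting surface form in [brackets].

Rule 1: /n/ before /m/ (labial) → [m]
Rule 1: /ɲ/ before /t/ (alveolar) → [n]
After rule 1: kemmabdantuf
Rule 2: no segment meets the rule's conditions; no change.

[kemmabdantuf]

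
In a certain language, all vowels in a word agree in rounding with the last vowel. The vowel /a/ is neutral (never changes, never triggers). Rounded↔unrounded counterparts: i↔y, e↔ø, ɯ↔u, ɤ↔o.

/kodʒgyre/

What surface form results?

[kɤdʒgire]

/o/ harmonizes with /e/ ([-round]) → [ɤ]
/y/ harmonizes with /e/ ([-round]) → [i]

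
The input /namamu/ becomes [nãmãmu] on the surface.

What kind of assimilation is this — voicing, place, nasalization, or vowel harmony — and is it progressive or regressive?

/a/→[ã] /a/→[ã].
Each target copies a feature from the following segment, so the direction is regressive.

nasalization, regressive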